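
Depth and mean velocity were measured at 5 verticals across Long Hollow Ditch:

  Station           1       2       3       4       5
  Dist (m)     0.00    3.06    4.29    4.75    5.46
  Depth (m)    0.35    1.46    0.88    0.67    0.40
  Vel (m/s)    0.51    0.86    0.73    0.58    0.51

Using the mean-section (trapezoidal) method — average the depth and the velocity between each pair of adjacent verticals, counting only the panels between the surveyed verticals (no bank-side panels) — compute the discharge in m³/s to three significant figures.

3.48 m³/s

Panel 1-2: Δb = 3.06 m, d̄ = (0.35+1.46)/2 = 0.905, v̄ = (0.51+0.86)/2 = 0.685 → q = 3.06×0.905×0.685 = 1.897 m³/s
Panel 2-3: Δb = 1.23 m, d̄ = (1.46+0.88)/2 = 1.17, v̄ = (0.86+0.73)/2 = 0.795 → q = 1.23×1.17×0.795 = 1.144 m³/s
Panel 3-4: Δb = 0.46 m, d̄ = (0.88+0.67)/2 = 0.775, v̄ = (0.73+0.58)/2 = 0.655 → q = 0.46×0.775×0.655 = 0.2335 m³/s
Panel 4-5: Δb = 0.71 m, d̄ = (0.67+0.40)/2 = 0.535, v̄ = (0.58+0.51)/2 = 0.545 → q = 0.71×0.535×0.545 = 0.2070 m³/s
Q = Σ q = 3.482 m³/s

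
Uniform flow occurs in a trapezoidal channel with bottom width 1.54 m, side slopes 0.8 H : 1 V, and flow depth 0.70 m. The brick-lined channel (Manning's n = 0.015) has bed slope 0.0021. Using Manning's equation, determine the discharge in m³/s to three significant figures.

2.60 m³/s

A = (b + z·y)·y = (1.54 + 0.8×0.70)×0.70 = 1.470 m²
P = b + 2y√(1+z²) = 1.54 + 2×0.70×√(1+0.8²) = 3.333 m
R = A/P = 1.470/3.333 = 0.4411 m
Q = (1/n)·A·R^(2/3)·S^(1/2) = (1/0.015) × 1.470 × 0.4411^(2/3) × 0.0021^(1/2) = 2.602 m³/s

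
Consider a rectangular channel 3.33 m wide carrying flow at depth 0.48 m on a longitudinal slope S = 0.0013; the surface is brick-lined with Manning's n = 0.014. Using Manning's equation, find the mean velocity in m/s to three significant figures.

1.33 m/s

A = b·y = 3.33 × 0.48 = 1.598 m²
P = b + 2y = 3.33 + 2×0.48 = 4.290 m
R = A/P = 1.598/4.290 = 0.3726 m
Q = (1/n)·A·R^(2/3)·S^(1/2) = (1/0.014) × 1.598 × 0.3726^(2/3) × 0.0013^(1/2) = 2.131 m³/s
V = Q/A = 2.131/1.598 = 1.334 m/s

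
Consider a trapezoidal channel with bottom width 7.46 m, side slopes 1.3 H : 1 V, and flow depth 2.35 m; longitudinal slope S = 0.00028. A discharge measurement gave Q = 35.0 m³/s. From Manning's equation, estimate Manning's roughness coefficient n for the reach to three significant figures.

0.0164

A = (b + z·y)·y = (7.46 + 1.3×2.35)×2.35 = 24.71 m²
P = b + 2y√(1+z²) = 7.46 + 2×2.35×√(1+1.3²) = 15.17 m
R = A/P = 24.71/15.17 = 1.629 m
n = (1/Q)·A·R^(2/3)·S^(1/2) = (1/35.0) × 24.71 × 1.384 × 0.01673 = 0.01636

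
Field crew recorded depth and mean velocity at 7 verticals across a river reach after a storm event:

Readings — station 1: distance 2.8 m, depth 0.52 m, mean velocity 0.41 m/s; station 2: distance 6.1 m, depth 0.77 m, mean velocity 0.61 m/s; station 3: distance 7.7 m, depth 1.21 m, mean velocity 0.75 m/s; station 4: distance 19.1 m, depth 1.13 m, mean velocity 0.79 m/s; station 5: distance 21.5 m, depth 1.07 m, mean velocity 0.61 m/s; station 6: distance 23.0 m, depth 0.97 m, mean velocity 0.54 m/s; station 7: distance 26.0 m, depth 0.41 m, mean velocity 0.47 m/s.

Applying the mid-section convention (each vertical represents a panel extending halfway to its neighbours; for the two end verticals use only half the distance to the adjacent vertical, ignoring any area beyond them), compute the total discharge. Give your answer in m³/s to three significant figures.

16.3 m³/s

w_1 = (6.1 − 2.8)/2 = 1.65 m; q_1 = 0.41 × 0.52 × 1.65 = 0.3518 m³/s
w_2 = (7.7 − 2.8)/2 = 2.45 m; q_2 = 0.61 × 0.77 × 2.45 = 1.151 m³/s
w_3 = (19.1 − 6.1)/2 = 6.5 m; q_3 = 0.75 × 1.21 × 6.5 = 5.899 m³/s
w_4 = (21.5 − 7.7)/2 = 6.9 m; q_4 = 0.79 × 1.13 × 6.9 = 6.160 m³/s
w_5 = (23.0 − 19.1)/2 = 1.95 m; q_5 = 0.61 × 1.07 × 1.95 = 1.273 m³/s
w_6 = (26.0 − 21.5)/2 = 2.25 m; q_6 = 0.54 × 0.97 × 2.25 = 1.179 m³/s
w_7 = (26.0 − 23.0)/2 = 1.5 m; q_7 = 0.47 × 0.41 × 1.5 = 0.2891 m³/s
Q = Σ qᵢ = 16.30 m³/s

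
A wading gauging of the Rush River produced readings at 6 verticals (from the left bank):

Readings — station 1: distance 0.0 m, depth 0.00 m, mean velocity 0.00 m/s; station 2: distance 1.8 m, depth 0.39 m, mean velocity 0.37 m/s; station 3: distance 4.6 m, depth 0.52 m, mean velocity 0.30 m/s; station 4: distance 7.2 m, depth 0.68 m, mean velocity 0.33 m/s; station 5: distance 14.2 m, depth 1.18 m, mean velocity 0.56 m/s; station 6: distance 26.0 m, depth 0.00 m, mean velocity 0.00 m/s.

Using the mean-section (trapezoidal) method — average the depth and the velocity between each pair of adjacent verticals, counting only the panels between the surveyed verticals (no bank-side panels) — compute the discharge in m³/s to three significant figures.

5.83 m³/s

Panel 1-2: Δb = 1.8 m, d̄ = (0.00+0.39)/2 = 0.195, v̄ = (0.00+0.37)/2 = 0.185 → q = 1.8×0.195×0.185 = 0.06494 m³/s
Panel 2-3: Δb = 2.8 m, d̄ = (0.39+0.52)/2 = 0.455, v̄ = (0.37+0.30)/2 = 0.335 → q = 2.8×0.455×0.335 = 0.4268 m³/s
Panel 3-4: Δb = 2.6 m, d̄ = (0.52+0.68)/2 = 0.6, v̄ = (0.30+0.33)/2 = 0.315 → q = 2.6×0.6×0.315 = 0.4914 m³/s
Panel 4-5: Δb = 7 m, d̄ = (0.68+1.18)/2 = 0.93, v̄ = (0.33+0.56)/2 = 0.445 → q = 7×0.93×0.445 = 2.897 m³/s
Panel 5-6: Δb = 11.8 m, d̄ = (1.18+0.00)/2 = 0.59, v̄ = (0.56+0.00)/2 = 0.28 → q = 11.8×0.59×0.28 = 1.949 m³/s
Q = Σ q = 5.829 m³/s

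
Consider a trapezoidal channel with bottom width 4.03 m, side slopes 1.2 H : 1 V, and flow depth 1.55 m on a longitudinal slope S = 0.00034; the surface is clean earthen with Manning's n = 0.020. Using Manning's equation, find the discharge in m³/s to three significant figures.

8.58 m³/s

A = (b + z·y)·y = (4.03 + 1.2×1.55)×1.55 = 9.130 m²
P = b + 2y√(1+z²) = 4.03 + 2×1.55×√(1+1.2²) = 8.872 m
R = A/P = 9.130/8.872 = 1.029 m
Q = (1/n)·A·R^(2/3)·S^(1/2) = (1/0.020) × 9.130 × 1.029^(2/3) × 0.00034^(1/2) = 8.579 m³/s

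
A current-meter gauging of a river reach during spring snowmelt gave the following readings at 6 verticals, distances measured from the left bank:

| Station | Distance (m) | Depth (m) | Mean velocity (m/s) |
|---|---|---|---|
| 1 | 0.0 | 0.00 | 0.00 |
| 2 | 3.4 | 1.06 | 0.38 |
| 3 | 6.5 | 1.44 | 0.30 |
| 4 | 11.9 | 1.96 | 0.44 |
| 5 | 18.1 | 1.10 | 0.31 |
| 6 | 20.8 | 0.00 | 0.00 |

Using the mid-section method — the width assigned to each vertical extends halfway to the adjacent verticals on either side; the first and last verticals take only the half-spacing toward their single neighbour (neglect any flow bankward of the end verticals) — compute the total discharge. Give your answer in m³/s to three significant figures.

w_2 = (6.5 − 0.0)/2 = 3.25 m; q_2 = 0.38 × 1.06 × 3.25 = 1.309 m³/s
w_3 = (11.9 − 3.4)/2 = 4.25 m; q_3 = 0.30 × 1.44 × 4.25 = 1.836 m³/s
w_4 = (18.1 − 6.5)/2 = 5.8 m; q_4 = 0.44 × 1.96 × 5.8 = 5.002 m³/s
w_5 = (20.8 − 11.9)/2 = 4.45 m; q_5 = 0.31 × 1.10 × 4.45 = 1.517 m³/s
Stations 1, 6 contribute zero (depth or velocity is 0).
Q = Σ qᵢ = 9.664 m³/s

9.66 m³/s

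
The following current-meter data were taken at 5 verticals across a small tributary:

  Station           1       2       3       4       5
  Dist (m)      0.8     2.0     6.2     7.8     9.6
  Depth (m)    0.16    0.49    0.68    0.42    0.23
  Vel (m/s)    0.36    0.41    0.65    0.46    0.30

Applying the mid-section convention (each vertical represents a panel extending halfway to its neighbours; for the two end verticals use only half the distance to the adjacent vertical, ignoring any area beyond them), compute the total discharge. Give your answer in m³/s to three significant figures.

w_1 = (2.0 − 0.8)/2 = 0.6 m; q_1 = 0.36 × 0.16 × 0.6 = 0.03456 m³/s
w_2 = (6.2 − 0.8)/2 = 2.7 m; q_2 = 0.41 × 0.49 × 2.7 = 0.5424 m³/s
w_3 = (7.8 − 2.0)/2 = 2.9 m; q_3 = 0.65 × 0.68 × 2.9 = 1.282 m³/s
w_4 = (9.6 − 6.2)/2 = 1.7 m; q_4 = 0.46 × 0.42 × 1.7 = 0.3284 m³/s
w_5 = (9.6 − 7.8)/2 = 0.9 m; q_5 = 0.30 × 0.23 × 0.9 = 0.06210 m³/s
Q = Σ qᵢ = 2.249 m³/s

2.25 m³/s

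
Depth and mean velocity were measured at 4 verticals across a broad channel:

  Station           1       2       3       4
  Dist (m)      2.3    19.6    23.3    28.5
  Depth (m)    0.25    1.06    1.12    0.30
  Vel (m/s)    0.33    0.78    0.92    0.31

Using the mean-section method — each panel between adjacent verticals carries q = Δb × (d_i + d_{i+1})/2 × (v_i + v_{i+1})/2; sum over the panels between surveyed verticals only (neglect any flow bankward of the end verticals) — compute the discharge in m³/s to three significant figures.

12.0 m³/s

Panel 1-2: Δb = 17.3 m, d̄ = (0.25+1.06)/2 = 0.655, v̄ = (0.33+0.78)/2 = 0.555 → q = 17.3×0.655×0.555 = 6.289 m³/s
Panel 2-3: Δb = 3.7 m, d̄ = (1.06+1.12)/2 = 1.09, v̄ = (0.78+0.92)/2 = 0.85 → q = 3.7×1.09×0.85 = 3.428 m³/s
Panel 3-4: Δb = 5.2 m, d̄ = (1.12+0.30)/2 = 0.71, v̄ = (0.92+0.31)/2 = 0.615 → q = 5.2×0.71×0.615 = 2.271 m³/s
Q = Σ q = 11.99 m³/s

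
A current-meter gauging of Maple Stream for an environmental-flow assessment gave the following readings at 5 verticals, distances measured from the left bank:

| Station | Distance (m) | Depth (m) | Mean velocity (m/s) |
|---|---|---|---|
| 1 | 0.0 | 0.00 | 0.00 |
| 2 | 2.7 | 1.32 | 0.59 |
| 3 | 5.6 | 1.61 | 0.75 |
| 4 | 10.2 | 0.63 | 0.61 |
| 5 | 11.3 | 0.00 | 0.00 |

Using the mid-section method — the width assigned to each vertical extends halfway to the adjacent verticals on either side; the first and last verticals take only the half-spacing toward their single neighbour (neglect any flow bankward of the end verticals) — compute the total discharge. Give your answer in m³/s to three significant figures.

7.80 m³/s

w_2 = (5.6 − 0.0)/2 = 2.8 m; q_2 = 0.59 × 1.32 × 2.8 = 2.181 m³/s
w_3 = (10.2 − 2.7)/2 = 3.75 m; q_3 = 0.75 × 1.61 × 3.75 = 4.528 m³/s
w_4 = (11.3 − 5.6)/2 = 2.85 m; q_4 = 0.61 × 0.63 × 2.85 = 1.095 m³/s
Stations 1, 5 contribute zero (depth or velocity is 0).
Q = Σ qᵢ = 7.804 m³/s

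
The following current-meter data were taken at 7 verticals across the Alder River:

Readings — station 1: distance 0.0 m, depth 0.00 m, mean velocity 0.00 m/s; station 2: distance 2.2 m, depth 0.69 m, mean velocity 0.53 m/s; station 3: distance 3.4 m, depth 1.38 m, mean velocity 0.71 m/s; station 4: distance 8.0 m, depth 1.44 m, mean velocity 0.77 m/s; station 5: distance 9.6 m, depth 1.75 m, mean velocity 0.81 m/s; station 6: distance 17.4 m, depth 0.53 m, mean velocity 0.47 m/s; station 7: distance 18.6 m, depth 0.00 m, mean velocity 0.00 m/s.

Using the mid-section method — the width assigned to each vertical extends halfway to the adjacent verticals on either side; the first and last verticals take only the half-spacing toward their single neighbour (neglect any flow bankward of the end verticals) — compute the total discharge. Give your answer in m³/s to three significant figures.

14.7 m³/s

w_2 = (3.4 − 0.0)/2 = 1.7 m; q_2 = 0.53 × 0.69 × 1.7 = 0.6217 m³/s
w_3 = (8.0 − 2.2)/2 = 2.9 m; q_3 = 0.71 × 1.38 × 2.9 = 2.841 m³/s
w_4 = (9.6 − 3.4)/2 = 3.1 m; q_4 = 0.77 × 1.44 × 3.1 = 3.437 m³/s
w_5 = (17.4 − 8.0)/2 = 4.7 m; q_5 = 0.81 × 1.75 × 4.7 = 6.662 m³/s
w_6 = (18.6 − 9.6)/2 = 4.5 m; q_6 = 0.47 × 0.53 × 4.5 = 1.121 m³/s
Stations 1, 7 contribute zero (depth or velocity is 0).
Q = Σ qᵢ = 14.68 m³/s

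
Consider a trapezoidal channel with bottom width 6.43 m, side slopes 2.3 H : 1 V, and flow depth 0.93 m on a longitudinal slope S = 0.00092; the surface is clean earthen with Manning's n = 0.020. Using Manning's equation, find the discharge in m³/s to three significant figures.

9.69 m³/s

A = (b + z·y)·y = (6.43 + 2.3×0.93)×0.93 = 7.969 m²
P = b + 2y√(1+z²) = 6.43 + 2×0.93×√(1+2.3²) = 11.09 m
R = A/P = 7.969/11.09 = 0.7183 m
Q = (1/n)·A·R^(2/3)·S^(1/2) = (1/0.020) × 7.969 × 0.7183^(2/3) × 0.00092^(1/2) = 9.693 m³/s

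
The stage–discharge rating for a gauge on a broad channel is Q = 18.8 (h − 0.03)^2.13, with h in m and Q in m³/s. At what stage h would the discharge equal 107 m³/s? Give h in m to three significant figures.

h − h₀ = (Q/C)^(1/b) = (107/18.8)^(1/2.13) = 2.262 m
h = 0.03 + 2.262 = 2.292 m

2.29 m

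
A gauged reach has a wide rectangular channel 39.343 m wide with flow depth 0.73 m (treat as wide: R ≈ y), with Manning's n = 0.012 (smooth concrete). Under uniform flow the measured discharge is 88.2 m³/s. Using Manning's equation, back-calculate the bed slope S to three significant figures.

A = b·y = 39.343 × 0.73 = 28.72 m²
Wide channel: R ≈ y = 0.73 m
S = (Q·n / (1·A·R^(2/3)))² = (88.2×0.012 / (1×28.72×0.8107))² = 0.002066

0.00207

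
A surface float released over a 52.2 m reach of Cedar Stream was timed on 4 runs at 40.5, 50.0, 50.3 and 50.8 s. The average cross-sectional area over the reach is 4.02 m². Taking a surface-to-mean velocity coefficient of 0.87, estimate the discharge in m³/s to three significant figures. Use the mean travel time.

3.81 m³/s

t̄ = (40.5 + 50.0 + 50.3 + 50.8) / 4 = 47.9 s
v_surface = L / t̄ = 52.2 / 47.9 = 1.090 m/s
v_mean = 0.87 × 1.090 = 0.9481 m/s
Q = A × v_mean = 4.02 × 0.9481 = 3.811 m³/s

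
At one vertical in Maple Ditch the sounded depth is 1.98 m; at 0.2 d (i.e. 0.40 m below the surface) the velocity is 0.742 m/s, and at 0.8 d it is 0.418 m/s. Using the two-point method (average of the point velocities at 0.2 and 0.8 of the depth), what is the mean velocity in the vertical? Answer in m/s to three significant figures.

0.580 m/s

v̄ = (0.742 + 0.418) / 2 = 0.5800 m/s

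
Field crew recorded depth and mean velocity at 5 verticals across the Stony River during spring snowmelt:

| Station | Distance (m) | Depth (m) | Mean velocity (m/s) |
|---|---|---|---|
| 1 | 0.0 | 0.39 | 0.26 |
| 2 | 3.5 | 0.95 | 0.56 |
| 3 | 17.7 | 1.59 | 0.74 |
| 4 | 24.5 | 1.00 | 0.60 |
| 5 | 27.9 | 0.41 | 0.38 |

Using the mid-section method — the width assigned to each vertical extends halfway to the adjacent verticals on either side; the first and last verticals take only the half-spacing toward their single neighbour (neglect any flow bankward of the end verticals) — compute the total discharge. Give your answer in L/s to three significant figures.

w_1 = (3.5 − 0.0)/2 = 1.75 m; q_1 = 0.26 × 0.39 × 1.75 = 0.1775 m³/s
w_2 = (17.7 − 0.0)/2 = 8.85 m; q_2 = 0.56 × 0.95 × 8.85 = 4.708 m³/s
w_3 = (24.5 − 3.5)/2 = 10.5 m; q_3 = 0.74 × 1.59 × 10.5 = 12.35 m³/s
w_4 = (27.9 − 17.7)/2 = 5.1 m; q_4 = 0.60 × 1.00 × 5.1 = 3.060 m³/s
w_5 = (27.9 − 24.5)/2 = 1.7 m; q_5 = 0.38 × 0.41 × 1.7 = 0.2649 m³/s
Q = Σ qᵢ = 20.56 m³/s
= 20.56 × 1000 = 20560 L/s

20600 L/s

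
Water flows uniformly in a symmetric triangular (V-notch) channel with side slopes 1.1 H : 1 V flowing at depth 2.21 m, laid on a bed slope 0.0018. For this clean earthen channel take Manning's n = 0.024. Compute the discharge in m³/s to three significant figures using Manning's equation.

8.30 m³/s

A = z·y² = 1.1×2.21² = 5.373 m²
P = 2y√(1+z²) = 2×2.21×√(1+1.1²) = 6.571 m
R = A/P = 5.373/6.571 = 0.8176 m
Q = (1/n)·A·R^(2/3)·S^(1/2) = (1/0.024) × 5.373 × 0.8176^(2/3) × 0.0018^(1/2) = 8.304 m³/s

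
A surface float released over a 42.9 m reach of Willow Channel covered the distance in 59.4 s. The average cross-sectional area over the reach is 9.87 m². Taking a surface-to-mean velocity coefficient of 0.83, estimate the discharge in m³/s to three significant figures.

v_surface = L / t̄ = 42.9 / 59.4 = 0.7222 m/s
v_mean = 0.83 × 0.7222 = 0.5994 m/s
Q = A × v_mean = 9.87 × 0.5994 = 5.917 m³/s

5.92 m³/s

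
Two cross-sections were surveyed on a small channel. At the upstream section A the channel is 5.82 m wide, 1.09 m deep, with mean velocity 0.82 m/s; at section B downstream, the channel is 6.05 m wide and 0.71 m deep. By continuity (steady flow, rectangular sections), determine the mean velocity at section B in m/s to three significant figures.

Q = A₁V₁ = (5.82×1.09) × 0.82 = 5.202 m³/s
A₂ = 6.05 × 0.71 = 4.296 m²
V₂ = Q/A₂ = 5.202/4.296 = 1.211 m/s

1.21 m/s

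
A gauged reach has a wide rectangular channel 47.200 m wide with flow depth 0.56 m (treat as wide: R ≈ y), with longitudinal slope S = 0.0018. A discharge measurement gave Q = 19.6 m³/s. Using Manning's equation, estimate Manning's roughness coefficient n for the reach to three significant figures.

0.0389

A = b·y = 47.200 × 0.56 = 26.43 m²
Wide channel: R ≈ y = 0.56 m
n = (1/Q)·A·R^(2/3)·S^(1/2) = (1/19.6) × 26.43 × 0.6794 × 0.04243 = 0.03887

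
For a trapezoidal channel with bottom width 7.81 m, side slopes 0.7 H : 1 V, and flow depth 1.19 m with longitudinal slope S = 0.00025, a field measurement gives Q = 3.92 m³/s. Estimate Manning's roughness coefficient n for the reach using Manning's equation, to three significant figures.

0.0404

A = (b + z·y)·y = (7.81 + 0.7×1.19)×1.19 = 10.29 m²
P = b + 2y√(1+z²) = 7.81 + 2×1.19×√(1+0.7²) = 10.72 m
R = A/P = 10.29/10.72 = 0.9599 m
n = (1/Q)·A·R^(2/3)·S^(1/2) = (1/3.92) × 10.29 × 0.9731 × 0.01581 = 0.04037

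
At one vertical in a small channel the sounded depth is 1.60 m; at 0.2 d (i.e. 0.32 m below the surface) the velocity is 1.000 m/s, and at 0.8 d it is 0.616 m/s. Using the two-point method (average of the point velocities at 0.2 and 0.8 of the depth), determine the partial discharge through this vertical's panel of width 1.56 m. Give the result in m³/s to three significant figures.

2.02 m³/s

v̄ = (1.000 + 0.616) / 2 = 0.8080 m/s
q = v̄ × d × w = 0.8080 × 1.60 × 1.56 = 2.017 m³/s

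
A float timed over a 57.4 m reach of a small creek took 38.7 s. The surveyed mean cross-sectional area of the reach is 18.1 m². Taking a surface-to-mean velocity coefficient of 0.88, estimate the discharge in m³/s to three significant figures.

v_surface = L / t̄ = 57.4 / 38.7 = 1.483 m/s
v_mean = 0.88 × 1.483 = 1.305 m/s
Q = A × v_mean = 18.1 × 1.305 = 23.62 m³/s

23.6 m³/s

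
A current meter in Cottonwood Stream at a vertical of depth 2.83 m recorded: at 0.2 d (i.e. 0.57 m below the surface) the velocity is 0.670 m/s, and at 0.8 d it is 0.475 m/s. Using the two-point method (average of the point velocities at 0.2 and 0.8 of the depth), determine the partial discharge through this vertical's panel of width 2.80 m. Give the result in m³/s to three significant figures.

4.54 m³/s

v̄ = (0.670 + 0.475) / 2 = 0.5725 m/s
q = v̄ × d × w = 0.5725 × 2.83 × 2.80 = 4.536 m³/s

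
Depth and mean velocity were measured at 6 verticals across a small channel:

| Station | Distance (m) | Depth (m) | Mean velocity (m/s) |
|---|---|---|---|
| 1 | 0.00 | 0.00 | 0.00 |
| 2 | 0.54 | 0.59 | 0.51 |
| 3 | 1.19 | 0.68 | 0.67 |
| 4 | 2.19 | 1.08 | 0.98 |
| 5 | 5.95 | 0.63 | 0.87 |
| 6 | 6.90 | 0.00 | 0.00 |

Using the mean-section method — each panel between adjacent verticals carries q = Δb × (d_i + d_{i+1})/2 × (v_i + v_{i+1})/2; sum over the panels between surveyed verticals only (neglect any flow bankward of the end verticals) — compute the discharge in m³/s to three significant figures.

4.11 m³/s

Panel 1-2: Δb = 0.54 m, d̄ = (0.00+0.59)/2 = 0.295, v̄ = (0.00+0.51)/2 = 0.255 → q = 0.54×0.295×0.255 = 0.04062 m³/s
Panel 2-3: Δb = 0.65 m, d̄ = (0.59+0.68)/2 = 0.635, v̄ = (0.51+0.67)/2 = 0.59 → q = 0.65×0.635×0.59 = 0.2435 m³/s
Panel 3-4: Δb = 1 m, d̄ = (0.68+1.08)/2 = 0.88, v̄ = (0.67+0.98)/2 = 0.825 → q = 1×0.88×0.825 = 0.7260 m³/s
Panel 4-5: Δb = 3.76 m, d̄ = (1.08+0.63)/2 = 0.855, v̄ = (0.98+0.87)/2 = 0.925 → q = 3.76×0.855×0.925 = 2.974 m³/s
Panel 5-6: Δb = 0.95 m, d̄ = (0.63+0.00)/2 = 0.315, v̄ = (0.87+0.00)/2 = 0.435 → q = 0.95×0.315×0.435 = 0.1302 m³/s
Q = Σ q = 4.114 m³/s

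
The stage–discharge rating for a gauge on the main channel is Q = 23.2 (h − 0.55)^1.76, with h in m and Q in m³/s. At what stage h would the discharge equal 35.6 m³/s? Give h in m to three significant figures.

h − h₀ = (Q/C)^(1/b) = (35.6/23.2)^(1/1.76) = 1.275 m
h = 0.55 + 1.275 = 1.825 m

1.83 m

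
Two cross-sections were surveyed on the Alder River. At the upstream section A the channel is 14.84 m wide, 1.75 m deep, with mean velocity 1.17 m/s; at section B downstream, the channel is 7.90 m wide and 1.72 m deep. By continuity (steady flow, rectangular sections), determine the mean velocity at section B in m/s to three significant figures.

Q = A₁V₁ = (14.84×1.75) × 1.17 = 30.38 m³/s
A₂ = 7.90 × 1.72 = 13.59 m²
V₂ = Q/A₂ = 30.38/13.59 = 2.236 m/s

2.24 m/s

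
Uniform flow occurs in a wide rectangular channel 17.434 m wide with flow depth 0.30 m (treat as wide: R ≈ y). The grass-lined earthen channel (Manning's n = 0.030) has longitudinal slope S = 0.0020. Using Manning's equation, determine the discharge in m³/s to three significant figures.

3.49 m³/s

A = b·y = 17.434 × 0.30 = 5.230 m²
Wide channel: R ≈ y = 0.30 m
Q = (1/n)·A·R^(2/3)·S^(1/2) = (1/0.030) × 5.230 × 0.3000^(2/3) × 0.0020^(1/2) = 3.494 m³/s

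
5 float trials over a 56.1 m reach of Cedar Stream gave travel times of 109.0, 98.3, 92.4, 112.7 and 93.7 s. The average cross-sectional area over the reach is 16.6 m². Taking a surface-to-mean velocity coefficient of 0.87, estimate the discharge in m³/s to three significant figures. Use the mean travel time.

t̄ = (109.0 + 98.3 + 92.4 + 112.7 + 93.7) / 5 = 101.22 s
v_surface = L / t̄ = 56.1 / 101.22 = 0.5542 m/s
v_mean = 0.87 × 0.5542 = 0.4822 m/s
Q = A × v_mean = 16.6 × 0.4822 = 8.004 m³/s

8.00 m³/s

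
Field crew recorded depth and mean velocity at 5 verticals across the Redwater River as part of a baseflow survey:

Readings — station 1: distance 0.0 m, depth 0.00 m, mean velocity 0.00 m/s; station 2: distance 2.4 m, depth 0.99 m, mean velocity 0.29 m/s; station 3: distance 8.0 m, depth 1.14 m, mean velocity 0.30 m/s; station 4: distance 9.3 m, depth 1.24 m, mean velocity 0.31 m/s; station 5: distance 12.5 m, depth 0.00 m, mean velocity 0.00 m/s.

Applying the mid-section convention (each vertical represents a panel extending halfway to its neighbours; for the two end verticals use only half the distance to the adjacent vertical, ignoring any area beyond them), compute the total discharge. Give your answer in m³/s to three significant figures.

w_2 = (8.0 − 0.0)/2 = 4 m; q_2 = 0.29 × 0.99 × 4 = 1.148 m³/s
w_3 = (9.3 − 2.4)/2 = 3.45 m; q_3 = 0.30 × 1.14 × 3.45 = 1.180 m³/s
w_4 = (12.5 − 8.0)/2 = 2.25 m; q_4 = 0.31 × 1.24 × 2.25 = 0.8649 m³/s
Stations 1, 5 contribute zero (depth or velocity is 0).
Q = Σ qᵢ = 3.193 m³/s

3.19 m³/s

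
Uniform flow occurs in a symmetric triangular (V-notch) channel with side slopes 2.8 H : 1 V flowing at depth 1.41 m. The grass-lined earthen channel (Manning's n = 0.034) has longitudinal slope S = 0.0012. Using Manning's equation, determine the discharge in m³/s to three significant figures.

4.32 m³/s

A = z·y² = 2.8×1.41² = 5.567 m²
P = 2y√(1+z²) = 2×1.41×√(1+2.8²) = 8.384 m
R = A/P = 5.567/8.384 = 0.6639 m
Q = (1/n)·A·R^(2/3)·S^(1/2) = (1/0.034) × 5.567 × 0.6639^(2/3) × 0.0012^(1/2) = 4.316 m³/s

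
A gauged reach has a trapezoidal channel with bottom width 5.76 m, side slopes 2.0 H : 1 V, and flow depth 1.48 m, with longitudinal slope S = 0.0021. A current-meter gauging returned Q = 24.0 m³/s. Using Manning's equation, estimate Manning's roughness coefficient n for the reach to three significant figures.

A = (b + z·y)·y = (5.76 + 2.0×1.48)×1.48 = 12.91 m²
P = b + 2y√(1+z²) = 5.76 + 2×1.48×√(1+2.0²) = 12.38 m
R = A/P = 12.91/12.38 = 1.043 m
n = (1/Q)·A·R^(2/3)·S^(1/2) = (1/24.0) × 12.91 × 1.028 × 0.04583 = 0.02534

0.0253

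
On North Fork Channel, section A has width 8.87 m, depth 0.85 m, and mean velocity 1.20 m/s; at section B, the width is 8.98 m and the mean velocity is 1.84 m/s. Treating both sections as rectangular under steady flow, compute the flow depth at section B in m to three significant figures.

0.548 m

Q = A₁V₁ = (8.87×0.85) × 1.20 = 9.047 m³/s
d₂ = Q/(b₂ V₂) = 9.047/(8.98×1.84) = 0.5476 m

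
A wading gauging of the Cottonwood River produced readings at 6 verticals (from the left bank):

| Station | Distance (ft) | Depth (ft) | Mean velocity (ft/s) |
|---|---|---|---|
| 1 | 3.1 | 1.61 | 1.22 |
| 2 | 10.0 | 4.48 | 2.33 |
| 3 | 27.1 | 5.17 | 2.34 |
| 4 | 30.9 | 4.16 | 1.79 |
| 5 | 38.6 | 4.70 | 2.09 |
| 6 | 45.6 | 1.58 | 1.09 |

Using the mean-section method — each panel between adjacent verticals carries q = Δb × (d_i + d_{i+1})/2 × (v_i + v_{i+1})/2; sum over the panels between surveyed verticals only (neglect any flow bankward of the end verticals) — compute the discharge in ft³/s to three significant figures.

368 ft³/s

Panel 1-2: Δb = 6.9 ft, d̄ = (1.61+4.48)/2 = 3.045, v̄ = (1.22+2.33)/2 = 1.775 → q = 6.9×3.045×1.775 = 37.29 ft³/s
Panel 2-3: Δb = 17.1 ft, d̄ = (4.48+5.17)/2 = 4.825, v̄ = (2.33+2.34)/2 = 2.335 → q = 17.1×4.825×2.335 = 192.7 ft³/s
Panel 3-4: Δb = 3.8 ft, d̄ = (5.17+4.16)/2 = 4.665, v̄ = (2.34+1.79)/2 = 2.065 → q = 3.8×4.665×2.065 = 36.61 ft³/s
Panel 4-5: Δb = 7.7 ft, d̄ = (4.16+4.70)/2 = 4.43, v̄ = (1.79+2.09)/2 = 1.94 → q = 7.7×4.43×1.94 = 66.18 ft³/s
Panel 5-6: Δb = 7 ft, d̄ = (4.70+1.58)/2 = 3.14, v̄ = (2.09+1.09)/2 = 1.59 → q = 7×3.14×1.59 = 34.95 ft³/s
Q = Σ q = 367.7 ft³/s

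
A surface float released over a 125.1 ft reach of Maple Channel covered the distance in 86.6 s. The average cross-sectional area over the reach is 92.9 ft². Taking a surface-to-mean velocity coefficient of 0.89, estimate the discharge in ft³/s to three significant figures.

v_surface = L / t̄ = 125.1 / 86.6 = 1.445 ft/s
v_mean = 0.89 × 1.445 = 1.286 ft/s
Q = A × v_mean = 92.9 × 1.286 = 119.4 ft³/s

119 ft³/s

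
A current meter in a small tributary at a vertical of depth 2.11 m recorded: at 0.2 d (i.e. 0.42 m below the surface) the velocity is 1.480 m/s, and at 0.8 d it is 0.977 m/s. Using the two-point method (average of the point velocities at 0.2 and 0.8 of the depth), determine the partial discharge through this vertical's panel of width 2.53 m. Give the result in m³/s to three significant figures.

v̄ = (1.480 + 0.977) / 2 = 1.229 m/s
q = v̄ × d × w = 1.229 × 2.11 × 2.53 = 6.558 m³/s

6.56 m³/s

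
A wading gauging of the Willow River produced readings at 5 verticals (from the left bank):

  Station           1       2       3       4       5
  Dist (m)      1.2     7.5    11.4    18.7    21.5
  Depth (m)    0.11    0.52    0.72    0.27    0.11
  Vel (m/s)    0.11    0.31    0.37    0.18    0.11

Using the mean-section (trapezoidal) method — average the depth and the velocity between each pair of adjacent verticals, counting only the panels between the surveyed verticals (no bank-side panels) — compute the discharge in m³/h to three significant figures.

Panel 1-2: Δb = 6.3 m, d̄ = (0.11+0.52)/2 = 0.315, v̄ = (0.11+0.31)/2 = 0.21 → q = 6.3×0.315×0.21 = 0.4167 m³/s
Panel 2-3: Δb = 3.9 m, d̄ = (0.52+0.72)/2 = 0.62, v̄ = (0.31+0.37)/2 = 0.34 → q = 3.9×0.62×0.34 = 0.8221 m³/s
Panel 3-4: Δb = 7.3 m, d̄ = (0.72+0.27)/2 = 0.495, v̄ = (0.37+0.18)/2 = 0.275 → q = 7.3×0.495×0.275 = 0.9937 m³/s
Panel 4-5: Δb = 2.8 m, d̄ = (0.27+0.11)/2 = 0.19, v̄ = (0.18+0.11)/2 = 0.145 → q = 2.8×0.19×0.145 = 0.07714 m³/s
Q = Σ q = 2.310 m³/s
= 2.310 × 3600 = 8315 m³/h

8310 m³/h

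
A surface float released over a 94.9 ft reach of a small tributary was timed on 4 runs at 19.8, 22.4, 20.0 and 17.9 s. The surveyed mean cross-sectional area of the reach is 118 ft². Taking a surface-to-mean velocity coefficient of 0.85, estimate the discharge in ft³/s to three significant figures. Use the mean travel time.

475 ft³/s

t̄ = (19.8 + 22.4 + 20.0 + 17.9) / 4 = 20.025 s
v_surface = L / t̄ = 94.9 / 20.025 = 4.739 ft/s
v_mean = 0.85 × 4.739 = 4.028 ft/s
Q = A × v_mean = 118 × 4.028 = 475.3 ft³/s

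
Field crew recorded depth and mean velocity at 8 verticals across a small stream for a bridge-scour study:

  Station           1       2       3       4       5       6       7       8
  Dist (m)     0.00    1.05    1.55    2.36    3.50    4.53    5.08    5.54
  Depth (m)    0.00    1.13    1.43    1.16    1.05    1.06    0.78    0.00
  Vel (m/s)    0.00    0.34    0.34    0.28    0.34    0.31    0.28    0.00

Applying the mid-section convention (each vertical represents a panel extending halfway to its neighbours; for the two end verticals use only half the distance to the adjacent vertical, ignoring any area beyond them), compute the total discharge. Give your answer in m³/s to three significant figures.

1.69 m³/s

w_2 = (1.55 − 0.00)/2 = 0.775 m; q_2 = 0.34 × 1.13 × 0.775 = 0.2978 m³/s
w_3 = (2.36 − 1.05)/2 = 0.655 m; q_3 = 0.34 × 1.43 × 0.655 = 0.3185 m³/s
w_4 = (3.50 − 1.55)/2 = 0.975 m; q_4 = 0.28 × 1.16 × 0.975 = 0.3167 m³/s
w_5 = (4.53 − 2.36)/2 = 1.085 m; q_5 = 0.34 × 1.05 × 1.085 = 0.3873 m³/s
w_6 = (5.08 − 3.50)/2 = 0.79 m; q_6 = 0.31 × 1.06 × 0.79 = 0.2596 m³/s
w_7 = (5.54 − 4.53)/2 = 0.505 m; q_7 = 0.28 × 0.78 × 0.505 = 0.1103 m³/s
Stations 1, 8 contribute zero (depth or velocity is 0).
Q = Σ qᵢ = 1.690 m³/s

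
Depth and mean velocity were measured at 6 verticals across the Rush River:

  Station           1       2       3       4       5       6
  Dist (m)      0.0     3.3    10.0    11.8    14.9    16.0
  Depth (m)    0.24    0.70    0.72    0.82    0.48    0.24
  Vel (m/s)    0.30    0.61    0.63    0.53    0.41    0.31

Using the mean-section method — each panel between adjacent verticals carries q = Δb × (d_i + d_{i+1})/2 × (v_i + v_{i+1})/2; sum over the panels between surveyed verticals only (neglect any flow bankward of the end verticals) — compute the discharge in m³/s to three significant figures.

Panel 1-2: Δb = 3.3 m, d̄ = (0.24+0.70)/2 = 0.47, v̄ = (0.30+0.61)/2 = 0.455 → q = 3.3×0.47×0.455 = 0.7057 m³/s
Panel 2-3: Δb = 6.7 m, d̄ = (0.70+0.72)/2 = 0.71, v̄ = (0.61+0.63)/2 = 0.62 → q = 6.7×0.71×0.62 = 2.949 m³/s
Panel 3-4: Δb = 1.8 m, d̄ = (0.72+0.82)/2 = 0.77, v̄ = (0.63+0.53)/2 = 0.58 → q = 1.8×0.77×0.58 = 0.8039 m³/s
Panel 4-5: Δb = 3.1 m, d̄ = (0.82+0.48)/2 = 0.65, v̄ = (0.53+0.41)/2 = 0.47 → q = 3.1×0.65×0.47 = 0.9471 m³/s
Panel 5-6: Δb = 1.1 m, d̄ = (0.48+0.24)/2 = 0.36, v̄ = (0.41+0.31)/2 = 0.36 → q = 1.1×0.36×0.36 = 0.1426 m³/s
Q = Σ q = 5.549 m³/s

5.55 m³/s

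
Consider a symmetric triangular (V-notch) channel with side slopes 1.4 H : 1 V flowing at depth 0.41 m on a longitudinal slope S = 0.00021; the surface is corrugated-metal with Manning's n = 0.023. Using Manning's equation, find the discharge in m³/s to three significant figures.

0.0449 m³/s

A = z·y² = 1.4×0.41² = 0.2353 m²
P = 2y√(1+z²) = 2×0.41×√(1+1.4²) = 1.411 m
R = A/P = 0.2353/1.411 = 0.1668 m
Q = (1/n)·A·R^(2/3)·S^(1/2) = (1/0.023) × 0.2353 × 0.1668^(2/3) × 0.00021^(1/2) = 0.04493 m³/s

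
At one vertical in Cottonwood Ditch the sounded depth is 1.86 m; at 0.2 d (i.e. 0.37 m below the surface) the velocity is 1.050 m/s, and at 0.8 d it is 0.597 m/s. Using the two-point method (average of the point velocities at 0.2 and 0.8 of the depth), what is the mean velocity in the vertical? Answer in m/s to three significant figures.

v̄ = (1.050 + 0.597) / 2 = 0.8235 m/s

0.824 m/s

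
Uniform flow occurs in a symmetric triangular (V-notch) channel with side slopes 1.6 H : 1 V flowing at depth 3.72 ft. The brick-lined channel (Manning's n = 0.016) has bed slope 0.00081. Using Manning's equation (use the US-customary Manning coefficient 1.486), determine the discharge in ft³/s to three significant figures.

A = z·y² = 1.6×3.72² = 22.14 ft²
P = 2y√(1+z²) = 2×3.72×√(1+1.6²) = 14.04 ft
R = A/P = 22.14/14.04 = 1.577 ft
Q = (1.486/n)·A·R^(2/3)·S^(1/2) = (1.486/0.016) × 22.14 × 1.577^(2/3) × 0.00081^(1/2) = 79.30 ft³/s

79.3 ft³/s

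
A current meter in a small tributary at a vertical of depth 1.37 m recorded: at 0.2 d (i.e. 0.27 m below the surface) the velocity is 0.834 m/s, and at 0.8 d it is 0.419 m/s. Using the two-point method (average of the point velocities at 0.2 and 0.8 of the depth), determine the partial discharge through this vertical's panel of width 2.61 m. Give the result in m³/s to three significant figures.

v̄ = (0.834 + 0.419) / 2 = 0.6265 m/s
q = v̄ × d × w = 0.6265 × 1.37 × 2.61 = 2.240 m³/s

2.24 m³/s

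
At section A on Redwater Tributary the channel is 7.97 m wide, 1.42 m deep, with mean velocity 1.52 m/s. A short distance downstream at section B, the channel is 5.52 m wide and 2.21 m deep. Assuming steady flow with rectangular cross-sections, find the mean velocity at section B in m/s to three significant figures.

Q = A₁V₁ = (7.97×1.42) × 1.52 = 17.20 m³/s
A₂ = 5.52 × 2.21 = 12.20 m²
V₂ = Q/A₂ = 17.20/12.20 = 1.410 m/s

1.41 m/s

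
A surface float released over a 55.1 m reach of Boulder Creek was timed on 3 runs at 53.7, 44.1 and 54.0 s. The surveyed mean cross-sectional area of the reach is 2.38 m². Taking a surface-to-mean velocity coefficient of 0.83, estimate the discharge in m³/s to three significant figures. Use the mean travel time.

2.15 m³/s

t̄ = (53.7 + 44.1 + 54.0) / 3 = 50.6 s
v_surface = L / t̄ = 55.1 / 50.6 = 1.089 m/s
v_mean = 0.83 × 1.089 = 0.9038 m/s
Q = A × v_mean = 2.38 × 0.9038 = 2.151 m³/s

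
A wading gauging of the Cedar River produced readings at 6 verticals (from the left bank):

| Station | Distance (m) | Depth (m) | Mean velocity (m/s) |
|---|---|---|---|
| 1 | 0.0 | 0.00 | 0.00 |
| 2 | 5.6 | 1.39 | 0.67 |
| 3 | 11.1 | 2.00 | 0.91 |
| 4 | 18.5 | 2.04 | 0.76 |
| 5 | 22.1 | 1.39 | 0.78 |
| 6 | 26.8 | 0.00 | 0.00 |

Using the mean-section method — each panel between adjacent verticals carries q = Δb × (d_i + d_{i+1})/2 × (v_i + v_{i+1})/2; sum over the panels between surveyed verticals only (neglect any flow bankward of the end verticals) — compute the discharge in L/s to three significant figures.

Panel 1-2: Δb = 5.6 m, d̄ = (0.00+1.39)/2 = 0.695, v̄ = (0.00+0.67)/2 = 0.335 → q = 5.6×0.695×0.335 = 1.304 m³/s
Panel 2-3: Δb = 5.5 m, d̄ = (1.39+2.00)/2 = 1.695, v̄ = (0.67+0.91)/2 = 0.79 → q = 5.5×1.695×0.79 = 7.365 m³/s
Panel 3-4: Δb = 7.4 m, d̄ = (2.00+2.04)/2 = 2.02, v̄ = (0.91+0.76)/2 = 0.835 → q = 7.4×2.02×0.835 = 12.48 m³/s
Panel 4-5: Δb = 3.6 m, d̄ = (2.04+1.39)/2 = 1.715, v̄ = (0.76+0.78)/2 = 0.77 → q = 3.6×1.715×0.77 = 4.754 m³/s
Panel 5-6: Δb = 4.7 m, d̄ = (1.39+0.00)/2 = 0.695, v̄ = (0.78+0.00)/2 = 0.39 → q = 4.7×0.695×0.39 = 1.274 m³/s
Q = Σ q = 27.18 m³/s
= 27.18 × 1000 = 27180 L/s

27200 L/s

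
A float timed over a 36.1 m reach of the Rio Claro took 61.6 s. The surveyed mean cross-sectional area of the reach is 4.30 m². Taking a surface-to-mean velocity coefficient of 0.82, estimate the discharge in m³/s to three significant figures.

2.07 m³/s

v_surface = L / t̄ = 36.1 / 61.6 = 0.5860 m/s
v_mean = 0.82 × 0.5860 = 0.4806 m/s
Q = A × v_mean = 4.30 × 0.4806 = 2.066 m³/s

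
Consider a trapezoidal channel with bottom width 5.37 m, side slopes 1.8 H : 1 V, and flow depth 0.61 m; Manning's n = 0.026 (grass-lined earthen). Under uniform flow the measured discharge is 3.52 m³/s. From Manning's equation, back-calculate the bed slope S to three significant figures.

0.00135

A = (b + z·y)·y = (5.37 + 1.8×0.61)×0.61 = 3.945 m²
P = b + 2y√(1+z²) = 5.37 + 2×0.61×√(1+1.8²) = 7.882 m
R = A/P = 3.945/7.882 = 0.5006 m
S = (Q·n / (1·A·R^(2/3)))² = (3.52×0.026 / (1×3.945×0.6304))² = 0.001354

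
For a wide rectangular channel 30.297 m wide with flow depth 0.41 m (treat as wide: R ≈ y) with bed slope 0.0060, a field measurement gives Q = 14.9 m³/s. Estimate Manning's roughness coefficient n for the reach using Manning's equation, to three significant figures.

A = b·y = 30.297 × 0.41 = 12.42 m²
Wide channel: R ≈ y = 0.41 m
n = (1/Q)·A·R^(2/3)·S^(1/2) = (1/14.9) × 12.42 × 0.5519 × 0.07746 = 0.03564

0.0356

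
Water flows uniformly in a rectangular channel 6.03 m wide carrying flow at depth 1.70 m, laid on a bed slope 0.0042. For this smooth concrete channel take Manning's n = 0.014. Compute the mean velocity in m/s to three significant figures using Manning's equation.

4.89 m/s

A = b·y = 6.03 × 1.70 = 10.25 m²
P = b + 2y = 6.03 + 2×1.70 = 9.430 m
R = A/P = 10.25/9.430 = 1.087 m
Q = (1/n)·A·R^(2/3)·S^(1/2) = (1/0.014) × 10.25 × 1.087^(2/3) × 0.0042^(1/2) = 50.17 m³/s
V = Q/A = 50.17/10.25 = 4.894 m/s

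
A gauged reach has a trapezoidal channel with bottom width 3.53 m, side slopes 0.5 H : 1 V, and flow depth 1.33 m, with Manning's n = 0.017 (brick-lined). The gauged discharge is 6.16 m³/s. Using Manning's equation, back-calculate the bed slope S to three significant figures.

0.000432

A = (b + z·y)·y = (3.53 + 0.5×1.33)×1.33 = 5.579 m²
P = b + 2y√(1+z²) = 3.53 + 2×1.33×√(1+0.5²) = 6.504 m
R = A/P = 5.579/6.504 = 0.8578 m
S = (Q·n / (1·A·R^(2/3)))² = (6.16×0.017 / (1×5.579×0.9028))² = 0.0004322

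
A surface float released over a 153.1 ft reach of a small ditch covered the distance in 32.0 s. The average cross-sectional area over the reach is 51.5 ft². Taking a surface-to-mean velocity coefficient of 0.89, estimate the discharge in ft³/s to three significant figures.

v_surface = L / t̄ = 153.1 / 32 = 4.784 ft/s
v_mean = 0.89 × 4.784 = 4.258 ft/s
Q = A × v_mean = 51.5 × 4.258 = 219.3 ft³/s

219 ft³/s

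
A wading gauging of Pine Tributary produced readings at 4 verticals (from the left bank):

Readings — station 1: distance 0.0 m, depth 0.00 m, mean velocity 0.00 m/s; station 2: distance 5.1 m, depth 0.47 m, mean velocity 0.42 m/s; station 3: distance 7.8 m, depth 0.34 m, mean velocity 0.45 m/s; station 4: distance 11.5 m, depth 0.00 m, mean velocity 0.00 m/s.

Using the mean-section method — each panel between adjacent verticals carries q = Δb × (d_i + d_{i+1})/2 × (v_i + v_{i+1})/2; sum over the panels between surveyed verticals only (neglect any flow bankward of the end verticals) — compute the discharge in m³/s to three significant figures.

0.869 m³/s

Panel 1-2: Δb = 5.1 m, d̄ = (0.00+0.47)/2 = 0.235, v̄ = (0.00+0.42)/2 = 0.21 → q = 5.1×0.235×0.21 = 0.2517 m³/s
Panel 2-3: Δb = 2.7 m, d̄ = (0.47+0.34)/2 = 0.405, v̄ = (0.42+0.45)/2 = 0.435 → q = 2.7×0.405×0.435 = 0.4757 m³/s
Panel 3-4: Δb = 3.7 m, d̄ = (0.34+0.00)/2 = 0.17, v̄ = (0.45+0.00)/2 = 0.225 → q = 3.7×0.17×0.225 = 0.1415 m³/s
Q = Σ q = 0.8689 m³/s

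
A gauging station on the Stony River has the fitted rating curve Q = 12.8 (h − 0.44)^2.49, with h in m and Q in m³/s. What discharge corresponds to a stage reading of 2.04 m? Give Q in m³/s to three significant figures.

41.3 m³/s

Q = 12.8 × (2.04 − 0.44)^2.49 = 12.8 × 1.6^2.49 = 41.25 m³/s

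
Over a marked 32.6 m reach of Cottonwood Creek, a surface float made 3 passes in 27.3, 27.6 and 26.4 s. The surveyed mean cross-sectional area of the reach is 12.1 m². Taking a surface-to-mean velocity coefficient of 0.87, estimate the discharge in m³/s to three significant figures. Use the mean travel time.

12.7 m³/s

t̄ = (27.3 + 27.6 + 26.4) / 3 = 27.1 s
v_surface = L / t̄ = 32.6 / 27.1 = 1.203 m/s
v_mean = 0.87 × 1.203 = 1.047 m/s
Q = A × v_mean = 12.1 × 1.047 = 12.66 m³/s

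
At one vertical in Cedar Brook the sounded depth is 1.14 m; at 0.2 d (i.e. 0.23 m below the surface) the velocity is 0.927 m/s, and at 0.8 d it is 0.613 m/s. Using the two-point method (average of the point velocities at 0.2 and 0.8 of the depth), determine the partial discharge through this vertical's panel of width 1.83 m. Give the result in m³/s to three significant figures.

v̄ = (0.927 + 0.613) / 2 = 0.7700 m/s
q = v̄ × d × w = 0.7700 × 1.14 × 1.83 = 1.606 m³/s

1.61 m³/s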